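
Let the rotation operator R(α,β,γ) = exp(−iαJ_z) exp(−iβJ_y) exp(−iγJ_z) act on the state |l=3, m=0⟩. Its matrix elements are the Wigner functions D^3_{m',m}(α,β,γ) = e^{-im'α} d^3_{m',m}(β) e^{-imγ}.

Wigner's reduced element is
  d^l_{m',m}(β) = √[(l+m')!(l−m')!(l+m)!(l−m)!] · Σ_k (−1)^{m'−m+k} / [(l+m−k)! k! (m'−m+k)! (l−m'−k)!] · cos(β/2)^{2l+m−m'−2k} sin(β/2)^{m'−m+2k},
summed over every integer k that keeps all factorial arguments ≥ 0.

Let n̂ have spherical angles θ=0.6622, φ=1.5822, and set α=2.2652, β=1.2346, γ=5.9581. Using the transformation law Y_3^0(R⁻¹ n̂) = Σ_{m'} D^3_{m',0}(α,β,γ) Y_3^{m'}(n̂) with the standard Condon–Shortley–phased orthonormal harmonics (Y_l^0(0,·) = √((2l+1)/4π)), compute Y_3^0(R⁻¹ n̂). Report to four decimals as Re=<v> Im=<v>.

Need the full column D^3_{m',0} for m'=−3..3 at α=2.2652, β=1.2346, γ=5.9581.
cos(β/2)=0.815444, sin(β/2)=0.578836
d^3_{-3,0}: single k=3 term ⇒ +0.470288;  D = +0.409885+0.230574i
d^3_{-2,0}: k∈[2..3] ⇒ +0.811425 -0.408856 = +0.402569;  D = -0.072859-0.395921i
d^3_{-1,0}: k∈[1..3] ⇒ +0.722965 -1.092850 +0.183553 = -0.186332;  D = +0.119239-0.143184i
d^3_{0,0}: k∈[0..3] ⇒ +0.294012 -1.333307 +0.671818 -0.037612 = -0.405088;  D = -0.405088+0.000000i
d^3_{1,0}: k∈[0..2] ⇒ -0.722965 +1.092850 -0.183553 = +0.186332;  D = -0.119239-0.143184i
d^3_{2,0}: k∈[0..1] ⇒ +0.811425 -0.408856 = +0.402569;  D = -0.072859+0.395921i
d^3_{3,0}: single k=0 term ⇒ -0.470288;  D = -0.409885+0.230574i
Y_3^{m'}(θ=0.6622,φ=1.5822) and Σ D·Y over m':
  (+0.4099+0.2306i)·(+0.0033+0.0969i)  (-0.0729-0.3959i)·(-0.3046+0.0069i)  (+0.1192-0.1432i)·(-0.0048-0.4192i)  (-0.4051+0.0000i)·(+0.0323+0.0000i)  (-0.1192-0.1432i)·(+0.0048-0.4192i)  (-0.0729+0.3959i)·(-0.3046-0.0069i)  (-0.4099+0.2306i)·(-0.0033+0.0969i)
Y_3^0(R⁻¹ n̂) = -0.126360+0.000000i

Re=-0.1264 Im=0.0000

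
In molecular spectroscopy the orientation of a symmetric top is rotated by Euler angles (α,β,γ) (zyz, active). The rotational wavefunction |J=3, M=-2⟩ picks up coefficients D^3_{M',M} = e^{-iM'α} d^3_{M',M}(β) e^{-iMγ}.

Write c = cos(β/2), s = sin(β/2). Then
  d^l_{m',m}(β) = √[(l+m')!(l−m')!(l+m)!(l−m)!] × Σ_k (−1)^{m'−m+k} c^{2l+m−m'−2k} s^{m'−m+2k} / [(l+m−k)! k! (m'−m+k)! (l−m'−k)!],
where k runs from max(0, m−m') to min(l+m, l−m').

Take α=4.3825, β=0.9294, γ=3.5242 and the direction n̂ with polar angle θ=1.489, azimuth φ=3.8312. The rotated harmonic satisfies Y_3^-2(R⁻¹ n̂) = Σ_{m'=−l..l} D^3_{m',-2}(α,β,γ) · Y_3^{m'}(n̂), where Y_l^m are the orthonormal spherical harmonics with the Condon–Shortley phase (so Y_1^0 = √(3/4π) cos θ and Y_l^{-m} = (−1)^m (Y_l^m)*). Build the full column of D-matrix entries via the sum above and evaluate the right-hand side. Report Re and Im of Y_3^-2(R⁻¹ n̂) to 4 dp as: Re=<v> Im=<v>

Re=-0.2797 Im=0.2087

Need the full column D^3_{m',-2} for m'=−3..3 at α=4.3825, β=0.9294, γ=3.5242.
cos(β/2)=0.893956, sin(β/2)=0.448155
d^3_{-3,-2}: single k=1 term ⇒ +0.626736;  D = +0.139494+0.611015i
d^3_{-2,-2}: k∈[0..1] ⇒ +0.510384 -0.641343 = -0.130959;  D = +0.130232+0.013782i
d^3_{-1,-2}: k∈[0..1] ⇒ -0.809112 +0.406689 = -0.402423;  D = -0.169704+0.364890i
d^3_{0,-2}: k∈[0..1] ⇒ +0.702556 -0.176565 = +0.525991;  D = +0.379363+0.364350i
d^3_{1,-2}: k∈[0..1] ⇒ -0.406689 +0.051104 = -0.355585;  D = +0.316106-0.162842i
d^3_{2,-2}: k∈[0..1] ⇒ +0.161181 -0.008102 = +0.153079;  D = -0.022241-0.151455i
d^3_{3,-2}: single k=0 term ⇒ -0.039585;  D = -0.038916-0.007246i
Y_3^{m'}(θ=1.489,φ=3.8312) and Σ D·Y over m':
  (+0.1395+0.6110i)·(+0.1973+0.3629i)  (+0.1302+0.0138i)·(+0.0158-0.0814i)  (-0.1697+0.3649i)·(+0.2402-0.1981i)  (+0.3794+0.3643i)·(-0.0905+0.0000i)  (+0.3161-0.1628i)·(-0.2402-0.1981i)  (-0.0222-0.1515i)·(+0.0158+0.0814i)  (-0.0389-0.0072i)·(-0.1973+0.3629i)
Y_3^-2(R⁻¹ n̂) = -0.279716+0.208704i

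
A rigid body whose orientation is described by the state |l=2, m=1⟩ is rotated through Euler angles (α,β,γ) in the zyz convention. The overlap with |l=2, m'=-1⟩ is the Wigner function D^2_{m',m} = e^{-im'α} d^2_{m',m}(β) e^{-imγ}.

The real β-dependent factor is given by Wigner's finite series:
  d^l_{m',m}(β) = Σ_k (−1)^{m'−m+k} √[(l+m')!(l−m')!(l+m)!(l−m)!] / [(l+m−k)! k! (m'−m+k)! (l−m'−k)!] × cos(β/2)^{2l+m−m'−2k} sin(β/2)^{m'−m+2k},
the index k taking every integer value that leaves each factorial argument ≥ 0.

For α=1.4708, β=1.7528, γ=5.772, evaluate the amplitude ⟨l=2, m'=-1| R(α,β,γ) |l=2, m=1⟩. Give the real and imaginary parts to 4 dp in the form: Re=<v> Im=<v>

First d^2_{-1,1}(β=1.7528), then the phase factors e^{-i(-1)α} and e^{-i(1)γ}:
Half-angle: c=0.639922, s=0.768440. N=√(1·6·6·1)=6.000000
The bounds max(0,m−m')=2 and min(l+m,l−m')=3 give 2 terms
  k=2: (−1)^0·6.0000/(2)·0.6399^2·0.7684^2 = +0.725429
  k=3: (−1)^1·6.0000/(6)·0.6399^0·0.7684^4 = -0.348691
d^2_{-1,1}(1.7528) = +0.725429 -0.348691 = +0.376739
Attach z-rotation phases: D = e^{-i(-1)(1.4708)}·(+0.376739)·e^{-i(1)(5.772)} = -0.150582+0.345336i

Re=-0.1506 Im=0.3453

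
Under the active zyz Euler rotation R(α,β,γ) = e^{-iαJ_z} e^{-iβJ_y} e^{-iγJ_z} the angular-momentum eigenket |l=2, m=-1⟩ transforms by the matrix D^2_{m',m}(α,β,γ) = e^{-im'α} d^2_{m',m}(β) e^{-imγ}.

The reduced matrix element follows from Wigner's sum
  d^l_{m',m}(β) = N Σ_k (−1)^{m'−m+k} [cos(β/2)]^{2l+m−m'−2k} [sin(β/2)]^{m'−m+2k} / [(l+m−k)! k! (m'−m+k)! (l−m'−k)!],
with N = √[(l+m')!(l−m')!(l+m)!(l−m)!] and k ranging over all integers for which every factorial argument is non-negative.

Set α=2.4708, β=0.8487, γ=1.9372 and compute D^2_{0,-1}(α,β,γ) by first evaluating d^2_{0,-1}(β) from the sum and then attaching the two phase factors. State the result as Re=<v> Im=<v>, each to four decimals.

First d^2_{0,-1}(β=0.8487), then the phase factors e^{-i(0)α} and e^{-i(-1)γ}:
c=cos(0.8487/2)=0.911307, s=sin(0.8487/2)=0.411729; N=√[2·2·1·6]=4.898979
The bounds max(0,m−m')=0 and min(l+m,l−m')=1 give 2 terms
  k=0: (−1)^1·4.8990/(2)·0.9113^3·0.4117^1 = -0.763273
  k=1: (−1)^2·4.8990/(2)·0.9113^1·0.4117^3 = +0.155802
d^2_{0,-1}(0.8487) = -0.763273 +0.155802 = -0.607471
Phases: e^{-i·(0)·2.4708}=+1.000000+0.000000i, e^{-i·(-1)·1.9372}=-0.358260+0.933622i ⇒ D=+0.217633-0.567148i

Re=0.2176 Im=-0.5671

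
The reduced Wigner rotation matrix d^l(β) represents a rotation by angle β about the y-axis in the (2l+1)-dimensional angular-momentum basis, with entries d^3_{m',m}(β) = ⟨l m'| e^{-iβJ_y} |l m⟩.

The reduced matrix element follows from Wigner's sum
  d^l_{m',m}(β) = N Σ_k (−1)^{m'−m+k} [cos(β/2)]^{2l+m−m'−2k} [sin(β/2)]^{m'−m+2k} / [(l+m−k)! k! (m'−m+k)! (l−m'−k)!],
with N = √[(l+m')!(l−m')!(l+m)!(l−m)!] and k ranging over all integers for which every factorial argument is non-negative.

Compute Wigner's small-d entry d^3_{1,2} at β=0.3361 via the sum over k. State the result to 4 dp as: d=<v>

d^3_{1,2}(β=0.3361) via Wigner's sum:
With c≡cos(β/2)=0.985913 and s≡sin(β/2)=0.167260, N=[24·2·120·1]^{1/2}=75.894664
Admissible k: 1..2 (factorial args all ≥0)
  k=1: (−1)^0·75.8947/(24)·0.9859^5·0.1673^1 = +0.492703
  k=2: (−1)^1·75.8947/(12)·0.9859^3·0.1673^3 = -0.028361
d^3_{1,2}(0.3361) = +0.492703 -0.028361 = +0.464342

d=0.4643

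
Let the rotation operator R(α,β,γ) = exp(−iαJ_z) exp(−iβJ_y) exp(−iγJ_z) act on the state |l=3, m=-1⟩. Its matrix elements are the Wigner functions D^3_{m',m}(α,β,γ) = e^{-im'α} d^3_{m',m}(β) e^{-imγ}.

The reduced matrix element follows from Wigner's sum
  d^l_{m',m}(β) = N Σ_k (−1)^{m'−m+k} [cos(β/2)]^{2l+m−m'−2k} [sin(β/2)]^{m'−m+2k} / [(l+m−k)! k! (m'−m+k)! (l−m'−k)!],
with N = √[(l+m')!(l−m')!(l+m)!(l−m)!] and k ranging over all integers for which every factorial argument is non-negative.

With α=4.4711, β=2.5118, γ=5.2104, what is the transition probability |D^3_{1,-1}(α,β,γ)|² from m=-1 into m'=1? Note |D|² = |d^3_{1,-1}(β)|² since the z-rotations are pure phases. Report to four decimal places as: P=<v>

P=0.0261

D^3_{1,-1}(4.4711,2.5118,5.2104) = e^{-i·1·4.4711}·d^3_{1,-1}(2.5118)·e^{-i·-1·5.2104}. Compute d first:
With c≡cos(β/2)=0.309718 and s≡sin(β/2)=0.950828, N=[24·2·2·24]^{1/2}=48.000000
The bounds max(0,m−m')=0 and min(l+m,l−m')=2 give 3 terms
  k=0: (−1)^2·48.0000/(8)·0.3097^4·0.9508^2 = +0.049914
  k=1: (−1)^3·48.0000/(6)·0.3097^2·0.9508^4 = -0.627237
  k=2: (−1)^4·48.0000/(48)·0.3097^0·0.9508^6 = +0.738947
d^3_{1,-1}(2.5118) = +0.049914 -0.627237 +0.738947 = +0.161624
|D^3_{1,-1}|² = |d^3_{1,-1}(β)|² = (+0.161624)² = 0.026122 (the z-rotation phases have unit modulus)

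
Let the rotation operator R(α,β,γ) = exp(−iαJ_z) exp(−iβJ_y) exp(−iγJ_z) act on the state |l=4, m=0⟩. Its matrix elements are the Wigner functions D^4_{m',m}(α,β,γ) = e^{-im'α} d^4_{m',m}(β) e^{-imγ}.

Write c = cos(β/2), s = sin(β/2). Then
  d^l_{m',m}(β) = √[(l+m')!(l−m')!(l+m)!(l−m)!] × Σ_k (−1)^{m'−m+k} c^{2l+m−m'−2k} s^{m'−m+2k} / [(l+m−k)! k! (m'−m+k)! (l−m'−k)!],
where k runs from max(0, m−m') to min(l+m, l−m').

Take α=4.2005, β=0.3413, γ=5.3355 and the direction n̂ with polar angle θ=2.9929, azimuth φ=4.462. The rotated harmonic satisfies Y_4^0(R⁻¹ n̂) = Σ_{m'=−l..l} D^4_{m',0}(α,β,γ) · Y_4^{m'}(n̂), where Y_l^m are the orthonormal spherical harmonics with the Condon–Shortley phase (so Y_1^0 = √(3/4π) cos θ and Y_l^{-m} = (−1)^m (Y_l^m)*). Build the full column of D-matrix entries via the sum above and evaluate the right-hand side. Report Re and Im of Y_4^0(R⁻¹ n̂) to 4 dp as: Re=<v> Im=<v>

Need the full column D^4_{m',0} for m'=−4..4 at α=4.2005, β=0.3413, γ=5.3355.
cos(β/2)=0.985475, sin(β/2)=0.169823
d^4_{-4,0}: single k=4 term ⇒ +0.006563;  D = -0.003012-0.005831i
d^4_{-3,0}: k∈[3..4] ⇒ +0.053862 -0.001599 = +0.052262;  D = +0.052230+0.001836i
d^4_{-2,0}: k∈[2..4] ⇒ +0.250603 -0.019845 +0.000221 = +0.230979;  D = -0.120142+0.197274i
d^4_{-1,0}: k∈[1..4] ⇒ +0.685535 -0.122147 +0.003627 -0.000018 = +0.566997;  D = -0.277729-0.494320i
d^4_{0,0}: k∈[0..4] ⇒ +0.889536 -0.422654 +0.028240 -0.000373 +0.000001 = +0.494750;  D = +0.494750+0.000000i
d^4_{1,0}: k∈[0..3] ⇒ -0.685535 +0.122147 -0.003627 +0.000018 = -0.566997;  D = +0.277729-0.494320i
d^4_{2,0}: k∈[0..2] ⇒ +0.250603 -0.019845 +0.000221 = +0.230979;  D = -0.120142-0.197274i
d^4_{3,0}: k∈[0..1] ⇒ -0.053862 +0.001599 = -0.052262;  D = -0.052230+0.001836i
d^4_{4,0}: single k=0 term ⇒ +0.006563;  D = -0.003012+0.005831i
Y_4^{m'}(θ=2.9929,φ=4.462) and Σ D·Y over m':
  (-0.0030-0.0058i)·(+0.0001+0.0002i)  (+0.0522+0.0018i)·(-0.0027+0.0029i)  (-0.1201+0.1973i)·(-0.0377-0.0206i)  (-0.2777-0.4943i)·(+0.0661-0.2583i)  (+0.4947+0.0000i)·(+0.7552+0.0000i)  (+0.2777-0.4943i)·(-0.0661-0.2583i)  (-0.1201-0.1973i)·(-0.0377+0.0206i)  (-0.0522+0.0018i)·(+0.0027+0.0029i)  (-0.0030+0.0058i)·(+0.0001-0.0002i)
Y_4^0(R⁻¹ n̂) = +0.098471-0.000000i

Re=0.0985 Im=0.0000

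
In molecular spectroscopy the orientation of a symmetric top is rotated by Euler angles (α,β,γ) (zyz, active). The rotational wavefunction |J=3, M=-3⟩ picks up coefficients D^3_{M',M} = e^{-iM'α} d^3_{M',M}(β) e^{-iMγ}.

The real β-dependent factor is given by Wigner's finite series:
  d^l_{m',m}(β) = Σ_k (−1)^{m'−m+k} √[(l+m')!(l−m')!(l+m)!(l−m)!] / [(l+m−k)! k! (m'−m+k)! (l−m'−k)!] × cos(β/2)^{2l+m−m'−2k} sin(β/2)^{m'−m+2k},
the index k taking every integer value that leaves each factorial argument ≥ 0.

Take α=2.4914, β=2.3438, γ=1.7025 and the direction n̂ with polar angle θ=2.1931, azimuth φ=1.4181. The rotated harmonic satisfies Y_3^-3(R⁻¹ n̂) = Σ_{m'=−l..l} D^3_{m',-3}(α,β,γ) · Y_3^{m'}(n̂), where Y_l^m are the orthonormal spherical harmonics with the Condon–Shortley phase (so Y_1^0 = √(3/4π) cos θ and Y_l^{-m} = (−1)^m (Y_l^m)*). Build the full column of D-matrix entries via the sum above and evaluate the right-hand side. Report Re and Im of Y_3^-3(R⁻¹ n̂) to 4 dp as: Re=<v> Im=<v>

Re=-0.1580 Im=0.0340

Need the full column D^3_{m',-3} for m'=−3..3 at α=2.4914, β=2.3438, γ=1.7025.
cos(β/2)=0.388402, sin(β/2)=0.921490
d^3_{-3,-3}: single k=0 term ⇒ +0.003433;  D = +0.003433+0.000053i
d^3_{-2,-3}: single k=0 term ⇒ -0.019951;  D = +0.015694+0.012319i
d^3_{-1,-3}: single k=0 term ⇒ +0.074843;  D = +0.018885+0.072421i
d^3_{0,-3}: single k=0 term ⇒ -0.205036;  D = -0.078921+0.189239i
d^3_{1,-3}: single k=0 term ⇒ +0.421280;  D = -0.364439+0.211330i
d^3_{2,-3}: single k=0 term ⇒ -0.632136;  D = -0.627227-0.078623i
d^3_{3,-3}: single k=0 term ⇒ +0.612272;  D = -0.437466-0.428370i
Y_3^{m'}(θ=2.1931,φ=1.4181) and Σ D·Y over m':
  (+0.0034+0.0001i)·(-0.0990+0.2007i)  (+0.0157+0.0123i)·(+0.3751+0.1183i)  (+0.0189+0.0724i)·(+0.0279-0.1814i)  (-0.0789+0.1892i)·(+0.2830+0.0000i)  (-0.3644+0.2113i)·(-0.0279-0.1814i)  (-0.6272-0.0786i)·(+0.3751-0.1183i)  (-0.4375-0.4284i)·(+0.0990+0.2007i)
Y_3^-3(R⁻¹ n̂) = -0.157969+0.033985i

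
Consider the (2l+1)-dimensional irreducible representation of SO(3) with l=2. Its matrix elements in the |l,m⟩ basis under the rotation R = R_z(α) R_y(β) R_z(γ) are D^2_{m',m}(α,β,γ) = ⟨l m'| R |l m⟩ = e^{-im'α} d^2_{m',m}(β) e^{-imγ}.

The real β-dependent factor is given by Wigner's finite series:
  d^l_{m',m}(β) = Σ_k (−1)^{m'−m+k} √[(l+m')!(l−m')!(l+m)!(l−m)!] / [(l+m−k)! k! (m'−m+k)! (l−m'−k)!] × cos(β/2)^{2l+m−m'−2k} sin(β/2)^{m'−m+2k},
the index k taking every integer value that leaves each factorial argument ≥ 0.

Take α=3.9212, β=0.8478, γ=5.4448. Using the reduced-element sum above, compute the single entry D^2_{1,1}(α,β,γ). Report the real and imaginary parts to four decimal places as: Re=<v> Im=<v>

Re=-0.2681 Im=-0.0158

First d^2_{1,1}(β=0.8478), then the phase factors e^{-i(1)α} and e^{-i(1)γ}:
c=cos(0.8478/2)=0.911492, s=sin(0.8478/2)=0.411318; N=√[6·1·6·1]=6.000000
k∈{0,1} keeps every argument non-negative
  k=0: (−1)^0·6.0000/(6)·0.9115^4·0.4113^0 = +0.690257
  k=1: (−1)^1·6.0000/(2)·0.9115^2·0.4113^2 = -0.421680
d^2_{1,1}(0.8478) = +0.690257 -0.421680 = +0.268577
Attach z-rotation phases: D = e^{-i(1)(3.9212)}·(+0.268577)·e^{-i(1)(5.4448)} = -0.268113-0.015777i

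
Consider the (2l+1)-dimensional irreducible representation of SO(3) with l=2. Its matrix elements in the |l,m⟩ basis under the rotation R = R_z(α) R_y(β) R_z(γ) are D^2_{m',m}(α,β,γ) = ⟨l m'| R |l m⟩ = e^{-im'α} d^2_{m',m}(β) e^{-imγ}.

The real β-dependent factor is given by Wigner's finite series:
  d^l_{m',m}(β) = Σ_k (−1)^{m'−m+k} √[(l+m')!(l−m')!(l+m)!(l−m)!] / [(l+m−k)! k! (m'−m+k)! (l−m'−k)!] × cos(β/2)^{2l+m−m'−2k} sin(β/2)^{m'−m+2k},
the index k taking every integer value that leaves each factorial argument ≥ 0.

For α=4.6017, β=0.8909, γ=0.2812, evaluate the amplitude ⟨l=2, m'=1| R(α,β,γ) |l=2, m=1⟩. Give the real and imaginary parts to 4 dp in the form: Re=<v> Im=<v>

Re=0.0356 Im=0.2066

Split into d^2_{1,1}(β=0.8909) × two z-phases.
c=cos(0.8909/2)=0.902417, s=sin(0.8909/2)=0.430864; N=√[6·1·6·1]=6.000000
Admissible k: 0..1 (factorial args all ≥0)
  k=0: (−1)^0·6.0000/(6)·0.9024^4·0.4309^0 = +0.663176
  k=1: (−1)^1·6.0000/(2)·0.9024^2·0.4309^2 = -0.453541
d^2_{1,1}(0.8909) = +0.663176 -0.453541 = +0.209635
Attach z-rotation phases: D = e^{-i(1)(4.6017)}·(+0.209635)·e^{-i(1)(0.2812)} = +0.035572+0.206595i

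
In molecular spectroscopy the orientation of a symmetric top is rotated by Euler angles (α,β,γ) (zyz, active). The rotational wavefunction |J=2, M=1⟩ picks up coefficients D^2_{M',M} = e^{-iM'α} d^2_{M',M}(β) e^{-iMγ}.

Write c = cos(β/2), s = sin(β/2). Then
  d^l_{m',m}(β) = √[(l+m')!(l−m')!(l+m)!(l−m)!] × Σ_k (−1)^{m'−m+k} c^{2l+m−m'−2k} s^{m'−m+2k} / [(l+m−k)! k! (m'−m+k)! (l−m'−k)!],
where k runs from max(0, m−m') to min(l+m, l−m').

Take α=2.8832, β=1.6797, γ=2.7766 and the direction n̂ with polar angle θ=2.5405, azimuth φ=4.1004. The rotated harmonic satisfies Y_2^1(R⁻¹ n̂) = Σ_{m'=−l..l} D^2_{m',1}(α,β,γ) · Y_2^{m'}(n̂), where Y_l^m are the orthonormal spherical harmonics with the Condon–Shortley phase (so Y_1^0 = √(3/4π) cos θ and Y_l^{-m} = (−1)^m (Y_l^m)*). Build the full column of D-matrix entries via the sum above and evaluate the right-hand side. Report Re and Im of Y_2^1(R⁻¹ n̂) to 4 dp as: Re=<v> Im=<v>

Need the full column D^2_{m',1} for m'=−2..2 at α=2.8832, β=1.6797, γ=2.7766.
cos(β/2)=0.667575, sin(β/2)=0.744543
d^2_{-2,1}: single k=3 term ⇒ +0.551060;  D = -0.544724+0.083326i
d^2_{-1,1}: k∈[2..3] ⇒ +0.741140 -0.307298 = +0.433843;  D = +0.431380+0.046160i
d^2_{0,1}: k∈[1..2] ⇒ +0.542581 -0.674908 = -0.132327;  D = +0.123610+0.047233i
d^2_{1,1}: k∈[0..1] ⇒ +0.198609 -0.741140 = -0.542531;  D = -0.440485-0.316723i
d^2_{2,1}: single k=0 term ⇒ -0.443016;  D = +0.281660+0.341951i
Y_2^{m'}(θ=2.5405,φ=4.1004) and Σ D·Y over m':
  (-0.5447+0.0833i)·(-0.0420-0.1162i)  (+0.4314+0.0462i)·(+0.2070-0.2949i)  (+0.1236+0.0472i)·(+0.3282+0.0000i)  (-0.4405-0.3167i)·(-0.2070-0.2949i)  (+0.2817+0.3420i)·(-0.0420+0.1162i)
Y_2^1(R⁻¹ n̂) = +0.122246+0.171463i

Re=0.1222 Im=0.1715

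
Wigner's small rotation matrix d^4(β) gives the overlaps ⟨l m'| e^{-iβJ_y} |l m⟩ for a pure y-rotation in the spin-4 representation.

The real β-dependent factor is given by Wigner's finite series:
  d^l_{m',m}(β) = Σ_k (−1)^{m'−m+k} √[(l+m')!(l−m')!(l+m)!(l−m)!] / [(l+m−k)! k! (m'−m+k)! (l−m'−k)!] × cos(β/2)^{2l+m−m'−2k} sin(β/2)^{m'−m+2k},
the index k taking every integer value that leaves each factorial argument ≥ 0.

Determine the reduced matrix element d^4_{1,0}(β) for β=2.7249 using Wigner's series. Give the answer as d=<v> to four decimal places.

d=0.5903

d^4_{1,0}(β=2.7249) via Wigner's sum:
With c≡cos(β/2)=0.206842 and s≡sin(β/2)=0.978374, N=[120·6·24·24]^{1/2}=643.987578
The bounds max(0,m−m')=0 and min(l+m,l−m')=3 give 4 terms
  k=0: (−1)^1·643.9876/(144)·0.2068^7·0.9784^1 = -0.000071
  k=1: (−1)^2·643.9876/(24)·0.2068^5·0.9784^3 = +0.009514
  k=2: (−1)^3·643.9876/(24)·0.2068^3·0.9784^5 = -0.212867
  k=3: (−1)^4·643.9876/(144)·0.2068^1·0.9784^7 = +0.793761
d^4_{1,0}(2.7249) = -0.000071 +0.009514 -0.212867 +0.793761 = +0.590337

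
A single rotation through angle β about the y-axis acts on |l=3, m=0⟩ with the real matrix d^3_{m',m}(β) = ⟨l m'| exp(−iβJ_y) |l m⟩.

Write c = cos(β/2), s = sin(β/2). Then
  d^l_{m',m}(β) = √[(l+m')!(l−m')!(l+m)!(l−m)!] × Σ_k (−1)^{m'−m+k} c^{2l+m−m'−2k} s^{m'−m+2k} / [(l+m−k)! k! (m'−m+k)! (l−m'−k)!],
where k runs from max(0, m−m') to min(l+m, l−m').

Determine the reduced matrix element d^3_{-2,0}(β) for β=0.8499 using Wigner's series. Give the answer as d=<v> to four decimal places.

d=0.5100

d^3_{-2,0}(β=0.8499) via Wigner's sum:
c=cos(0.8499/2)=0.911059, s=sin(0.8499/2)=0.412275; N=√[1·120·6·6]=65.726707
k: max(0,(0)−(-2))=2 … min(3+(0),3−(-2))=3
  k=2: (−1)^0·65.7267/(12)·0.9111^4·0.4123^2 = +0.641389
  k=3: (−1)^1·65.7267/(12)·0.9111^2·0.4123^4 = -0.131342
d^3_{-2,0}(0.8499) = +0.641389 -0.131342 = +0.510048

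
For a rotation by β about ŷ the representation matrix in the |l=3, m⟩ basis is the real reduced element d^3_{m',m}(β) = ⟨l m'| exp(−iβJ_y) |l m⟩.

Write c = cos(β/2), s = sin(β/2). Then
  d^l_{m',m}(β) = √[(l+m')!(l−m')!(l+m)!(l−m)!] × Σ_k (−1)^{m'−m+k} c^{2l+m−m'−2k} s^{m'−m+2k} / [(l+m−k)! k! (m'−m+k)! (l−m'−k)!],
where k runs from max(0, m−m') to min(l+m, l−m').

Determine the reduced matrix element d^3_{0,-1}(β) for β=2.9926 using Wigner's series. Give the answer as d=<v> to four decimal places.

d^3_{0,-1}(β=2.9926) via Wigner's sum:
c=cos(2.9926/2)=0.074427, s=sin(2.9926/2)=0.997226; N=√[6·6·2·24]=41.569219
The bounds max(0,m−m')=0 and min(l+m,l−m')=2 give 3 terms
  k=0: (−1)^1·41.5692/(12)·0.0744^5·0.9972^1 = -0.000008
  k=1: (−1)^2·41.5692/(4)·0.0744^3·0.9972^3 = +0.004249
  k=2: (−1)^3·41.5692/(12)·0.0744^1·0.9972^5 = -0.254269
d^3_{0,-1}(2.9926) = -0.000008 +0.004249 -0.254269 = -0.250027

d=-0.2500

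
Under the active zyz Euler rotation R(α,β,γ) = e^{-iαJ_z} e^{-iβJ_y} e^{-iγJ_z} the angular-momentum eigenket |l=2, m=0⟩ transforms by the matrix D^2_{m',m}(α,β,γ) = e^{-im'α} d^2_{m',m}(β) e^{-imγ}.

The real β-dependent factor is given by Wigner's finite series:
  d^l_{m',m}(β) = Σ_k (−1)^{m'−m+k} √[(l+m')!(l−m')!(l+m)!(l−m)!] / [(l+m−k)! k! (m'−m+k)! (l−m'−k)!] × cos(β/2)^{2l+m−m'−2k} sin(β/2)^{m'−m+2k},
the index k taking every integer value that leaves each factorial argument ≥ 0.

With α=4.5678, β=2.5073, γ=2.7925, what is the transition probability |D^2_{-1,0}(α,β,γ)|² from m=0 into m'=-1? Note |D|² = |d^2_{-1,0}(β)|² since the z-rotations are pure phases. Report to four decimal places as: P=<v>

First d^2_{-1,0}(β=2.5073), then the phase factors e^{-i(-1)α} and e^{-i(0)γ}:
With c≡cos(β/2)=0.311856 and s≡sin(β/2)=0.950129, N=[1·6·2·2]^{1/2}=4.898979
k: max(0,(0)−(-1))=1 … min(2+(0),2−(-1))=2
  k=1: (−1)^0·4.8990/(2)·0.3119^3·0.9501^1 = +0.070587
  k=2: (−1)^1·4.8990/(2)·0.3119^1·0.9501^3 = -0.655207
d^2_{-1,0}(2.5073) = +0.070587 -0.655207 = -0.584620
|D^2_{-1,0}|² = |d^2_{-1,0}(β)|² = (-0.584620)² = 0.341781 (the z-rotation phases have unit modulus)

P=0.3418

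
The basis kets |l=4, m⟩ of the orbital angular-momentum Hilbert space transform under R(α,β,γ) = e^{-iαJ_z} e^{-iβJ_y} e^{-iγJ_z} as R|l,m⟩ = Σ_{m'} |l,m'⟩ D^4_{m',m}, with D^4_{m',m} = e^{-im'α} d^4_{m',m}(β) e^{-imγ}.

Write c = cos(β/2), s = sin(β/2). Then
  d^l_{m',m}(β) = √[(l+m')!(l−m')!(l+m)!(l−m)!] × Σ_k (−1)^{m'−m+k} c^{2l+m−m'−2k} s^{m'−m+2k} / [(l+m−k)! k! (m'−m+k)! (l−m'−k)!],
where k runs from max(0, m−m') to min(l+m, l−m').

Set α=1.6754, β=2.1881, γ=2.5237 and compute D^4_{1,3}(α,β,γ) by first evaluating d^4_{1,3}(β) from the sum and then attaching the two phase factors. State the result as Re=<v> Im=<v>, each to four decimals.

D^4_{1,3}(1.6754,2.1881,2.5237) = e^{-i·1·1.6754}·d^4_{1,3}(2.1881)·e^{-i·3·2.5237}. Compute d first:
Half-angle: c=0.458891, s=0.888493. N=√(120·6·5040·1)=1904.940944
Admissible k: 2..3 (factorial args all ≥0)
  k=2: (−1)^0·1904.9409/(240)·0.4589^6·0.8885^2 = +0.058510
  k=3: (−1)^1·1904.9409/(144)·0.4589^4·0.8885^4 = -0.365571
d^4_{1,3}(2.1881) = +0.058510 -0.365571 = -0.307060
Phases: e^{-i·(1)·1.6754}=-0.104413-0.994534i, e^{-i·(3)·2.5237}=+0.279124-0.960255i ⇒ D=+0.302194+0.054453i

Re=0.3022 Im=0.0545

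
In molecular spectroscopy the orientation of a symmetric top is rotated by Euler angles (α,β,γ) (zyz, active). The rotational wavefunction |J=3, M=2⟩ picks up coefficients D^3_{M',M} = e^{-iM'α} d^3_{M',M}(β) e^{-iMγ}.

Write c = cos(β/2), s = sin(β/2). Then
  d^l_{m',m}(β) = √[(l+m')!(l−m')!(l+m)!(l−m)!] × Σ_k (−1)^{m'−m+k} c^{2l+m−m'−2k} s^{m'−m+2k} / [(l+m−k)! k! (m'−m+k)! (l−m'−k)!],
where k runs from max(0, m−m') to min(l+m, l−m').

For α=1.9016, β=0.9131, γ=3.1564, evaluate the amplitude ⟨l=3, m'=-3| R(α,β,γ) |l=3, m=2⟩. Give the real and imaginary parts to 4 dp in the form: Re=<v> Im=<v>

First d^3_{-3,2}(β=0.9131), then the phase factors e^{-i(-3)α} and e^{-i(2)γ}:
c=cos(0.9131/2)=0.897579, s=sin(0.9131/2)=0.440854; N=√[1·720·120·1]=293.938769
k: max(0,(2)−(-3))=5 … min(3+(2),3−(-3))=5
  k=5: (−1)^0·293.9388/(120)·0.8976^1·0.4409^5 = +0.036612
d^3_{-3,2}(0.9131) = +0.036612
Phases: e^{-i·(-3)·1.9016}=+0.837346-0.546673i, e^{-i·(2)·3.1564}=+0.999562-0.029610i ⇒ D=+0.030051-0.020914i

Re=0.0301 Im=-0.0209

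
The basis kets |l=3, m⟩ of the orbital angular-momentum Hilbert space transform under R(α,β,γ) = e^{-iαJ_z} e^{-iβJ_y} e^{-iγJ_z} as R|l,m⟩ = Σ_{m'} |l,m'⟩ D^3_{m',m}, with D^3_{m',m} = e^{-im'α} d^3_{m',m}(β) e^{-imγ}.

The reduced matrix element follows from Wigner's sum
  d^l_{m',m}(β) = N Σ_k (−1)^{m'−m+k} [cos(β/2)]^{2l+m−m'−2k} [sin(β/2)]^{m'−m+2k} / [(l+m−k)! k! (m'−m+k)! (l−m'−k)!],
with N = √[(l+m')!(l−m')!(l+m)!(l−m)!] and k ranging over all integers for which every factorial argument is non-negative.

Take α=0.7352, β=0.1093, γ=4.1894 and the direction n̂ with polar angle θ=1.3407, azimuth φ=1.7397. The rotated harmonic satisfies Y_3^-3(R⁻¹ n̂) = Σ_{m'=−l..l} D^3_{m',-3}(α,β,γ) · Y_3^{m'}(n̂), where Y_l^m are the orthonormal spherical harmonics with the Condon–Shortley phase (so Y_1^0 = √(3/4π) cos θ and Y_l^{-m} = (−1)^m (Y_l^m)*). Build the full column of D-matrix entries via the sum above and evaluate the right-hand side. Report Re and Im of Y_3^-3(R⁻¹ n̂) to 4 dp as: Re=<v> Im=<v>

Re=-0.3673 Im=-0.0206

Need the full column D^3_{m',-3} for m'=−3..3 at α=0.7352, β=0.1093, γ=4.1894.
cos(β/2)=0.998507, sin(β/2)=0.054623
d^3_{-3,-3}: single k=0 term ⇒ +0.991076;  D = -0.589186+0.796926i
d^3_{-2,-3}: single k=0 term ⇒ -0.132802;  D = -0.013069-0.132158i
d^3_{-1,-3}: single k=0 term ⇒ +0.011487;  D = +0.008506+0.007720i
d^3_{0,-3}: single k=0 term ⇒ -0.000726;  D = -0.000726-0.000001i
d^3_{1,-3}: single k=0 term ⇒ +0.000034;  D = +0.000026-0.000023i
d^3_{2,-3}: single k=0 term ⇒ -0.000001;  D = -0.000000+0.000001i
d^3_{3,-3}: single k=0 term ⇒ +0.000000;  D = -0.000000-0.000000i
Y_3^{m'}(θ=1.3407,φ=1.7397) and Σ D·Y over m':
  (-0.5892+0.7969i)·(+0.1869+0.3367i)  (-0.0131-0.1322i)·(-0.2085+0.0732i)  (+0.0085+0.0077i)·(+0.0391+0.2295i)  (-0.0007-0.0000i)·(-0.2332+0.0000i)  (+0.0000-0.0000i)·(-0.0391+0.2295i)  (-0.0000+0.0000i)·(-0.2085-0.0732i)  (-0.0000-0.0000i)·(-0.1869+0.3367i)
Y_3^-3(R⁻¹ n̂) = -0.367307-0.020591i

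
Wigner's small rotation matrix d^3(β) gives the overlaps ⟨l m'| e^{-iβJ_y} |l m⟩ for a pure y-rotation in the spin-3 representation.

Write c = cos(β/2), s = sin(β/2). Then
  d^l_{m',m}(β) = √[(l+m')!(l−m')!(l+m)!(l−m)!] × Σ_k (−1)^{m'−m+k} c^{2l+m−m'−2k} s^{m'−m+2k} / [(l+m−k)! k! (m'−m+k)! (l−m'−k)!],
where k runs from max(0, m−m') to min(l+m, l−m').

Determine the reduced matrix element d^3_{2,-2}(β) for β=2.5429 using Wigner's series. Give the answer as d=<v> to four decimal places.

d^3_{2,-2}(β=2.5429) via Wigner's sum:
With c≡cos(β/2)=0.294896 and s≡sin(β/2)=0.955529, N=[120·1·1·120]^{1/2}=120.000000
k: max(0,(-2)−(2))=0 … min(3+(-2),3−(2))=1
  k=0: (−1)^4·120.0000/(24)·0.2949^2·0.9555^4 = +0.362479
  k=1: (−1)^5·120.0000/(120)·0.2949^0·0.9555^6 = -0.761140
d^3_{2,-2}(2.5429) = +0.362479 -0.761140 = -0.398661

d=-0.3987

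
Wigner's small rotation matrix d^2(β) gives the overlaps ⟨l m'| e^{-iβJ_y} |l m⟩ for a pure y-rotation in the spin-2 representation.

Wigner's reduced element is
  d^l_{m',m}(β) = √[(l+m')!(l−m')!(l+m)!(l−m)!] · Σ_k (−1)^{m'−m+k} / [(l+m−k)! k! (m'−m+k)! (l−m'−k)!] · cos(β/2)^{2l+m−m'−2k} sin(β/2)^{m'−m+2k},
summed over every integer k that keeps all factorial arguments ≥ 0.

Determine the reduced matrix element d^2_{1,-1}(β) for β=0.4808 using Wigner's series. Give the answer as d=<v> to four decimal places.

d=0.1572

d^2_{1,-1}(β=0.4808) via Wigner's sum:
c=cos(0.4808/2)=0.971243, s=sin(0.4808/2)=0.238091; N=√[6·1·1·6]=6.000000
k∈{0,1} keeps every argument non-negative
  k=0: (−1)^2·6.0000/(2)·0.9712^2·0.2381^2 = +0.160422
  k=1: (−1)^3·6.0000/(6)·0.9712^0·0.2381^4 = -0.003213
d^2_{1,-1}(0.4808) = +0.160422 -0.003213 = +0.157208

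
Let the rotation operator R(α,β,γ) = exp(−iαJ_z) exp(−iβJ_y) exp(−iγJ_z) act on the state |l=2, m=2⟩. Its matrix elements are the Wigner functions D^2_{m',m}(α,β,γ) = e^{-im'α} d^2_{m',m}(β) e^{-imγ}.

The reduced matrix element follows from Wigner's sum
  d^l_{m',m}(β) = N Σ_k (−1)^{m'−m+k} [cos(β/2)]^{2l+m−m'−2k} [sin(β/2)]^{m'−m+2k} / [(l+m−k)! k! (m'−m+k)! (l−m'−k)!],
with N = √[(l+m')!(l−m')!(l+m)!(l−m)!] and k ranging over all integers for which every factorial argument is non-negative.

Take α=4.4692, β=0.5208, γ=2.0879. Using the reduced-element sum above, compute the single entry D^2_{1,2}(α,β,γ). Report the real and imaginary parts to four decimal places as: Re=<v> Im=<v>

Split into d^2_{1,2}(β=0.5208) × two z-phases.
Half-angle: c=0.966287, s=0.257467. N=√(6·1·24·1)=12.000000
The bounds max(0,m−m')=1 and min(l+m,l−m')=1 give 1 term
  k=1: (−1)^0·12.0000/(6)·0.9663^3·0.2575^1 = +0.464590
d^2_{1,2}(0.5208) = +0.464590
Attach z-rotation phases: D = e^{-i(1)(4.4692)}·(+0.464590)·e^{-i(2)(2.0879)} = -0.330356-0.326664i

Re=-0.3304 Im=-0.3267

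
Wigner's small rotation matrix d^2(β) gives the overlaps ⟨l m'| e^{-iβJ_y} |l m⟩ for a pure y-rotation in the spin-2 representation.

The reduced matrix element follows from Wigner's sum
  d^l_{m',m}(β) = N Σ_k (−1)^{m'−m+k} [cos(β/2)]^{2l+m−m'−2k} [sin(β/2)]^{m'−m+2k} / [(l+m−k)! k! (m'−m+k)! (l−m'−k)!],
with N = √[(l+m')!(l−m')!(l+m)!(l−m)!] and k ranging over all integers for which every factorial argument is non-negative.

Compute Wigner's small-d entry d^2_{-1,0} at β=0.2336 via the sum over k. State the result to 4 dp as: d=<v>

d^2_{-1,0}(β=0.2336) via Wigner's sum:
c=cos(0.2336/2)=0.993187, s=sin(0.2336/2)=0.116535; N=√[1·6·2·2]=4.898979
k∈{1,2} keeps every argument non-negative
  k=1: (−1)^0·4.8990/(2)·0.9932^3·0.1165^1 = +0.279655
  k=2: (−1)^1·4.8990/(2)·0.9932^1·0.1165^3 = -0.003850
d^2_{-1,0}(0.2336) = +0.279655 -0.003850 = +0.275805

d=0.2758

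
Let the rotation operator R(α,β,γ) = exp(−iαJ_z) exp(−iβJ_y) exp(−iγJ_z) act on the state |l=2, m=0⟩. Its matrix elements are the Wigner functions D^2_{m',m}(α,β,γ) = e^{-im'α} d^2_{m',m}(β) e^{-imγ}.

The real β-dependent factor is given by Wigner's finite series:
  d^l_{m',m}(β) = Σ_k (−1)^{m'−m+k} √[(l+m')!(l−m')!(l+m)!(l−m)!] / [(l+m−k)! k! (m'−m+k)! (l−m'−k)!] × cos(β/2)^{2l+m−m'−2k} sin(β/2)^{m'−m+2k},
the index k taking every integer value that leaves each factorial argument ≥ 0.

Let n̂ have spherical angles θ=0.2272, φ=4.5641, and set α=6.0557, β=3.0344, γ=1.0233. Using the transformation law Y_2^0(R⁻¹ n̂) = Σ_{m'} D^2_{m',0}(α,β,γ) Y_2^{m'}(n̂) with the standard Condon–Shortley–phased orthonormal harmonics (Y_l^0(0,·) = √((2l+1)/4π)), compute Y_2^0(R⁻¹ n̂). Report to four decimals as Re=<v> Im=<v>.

Re=0.5690 Im=0.0000

Need the full column D^2_{m',0} for m'=−2..2 at α=6.0557, β=3.0344, γ=1.0233.
cos(β/2)=0.053571, sin(β/2)=0.998564
d^2_{-2,0}: single k=2 term ⇒ +0.007009;  D = +0.006296-0.003080i
d^2_{-1,0}: k∈[1..2] ⇒ +0.000376 -0.130656 = -0.130280;  D = -0.126924+0.029382i
d^2_{0,0}: k∈[0..2] ⇒ +0.000008 -0.011446 +0.994269 = +0.982831;  D = +0.982831+0.000000i
d^2_{1,0}: k∈[0..1] ⇒ -0.000376 +0.130656 = +0.130280;  D = +0.126924+0.029382i
d^2_{2,0}: single k=0 term ⇒ +0.007009;  D = +0.006296+0.003080i
Y_2^{m'}(θ=0.2272,φ=4.5641) and Σ D·Y over m':
  (+0.0063-0.0031i)·(-0.0187-0.0057i)  (-0.1269+0.0294i)·(-0.0250+0.1677i)  (+0.9828+0.0000i)·(+0.5828+0.0000i)  (+0.1269+0.0294i)·(+0.0250+0.1677i)  (+0.0063+0.0031i)·(-0.0187+0.0057i)
Y_2^0(R⁻¹ n̂) = +0.569004+0.000000i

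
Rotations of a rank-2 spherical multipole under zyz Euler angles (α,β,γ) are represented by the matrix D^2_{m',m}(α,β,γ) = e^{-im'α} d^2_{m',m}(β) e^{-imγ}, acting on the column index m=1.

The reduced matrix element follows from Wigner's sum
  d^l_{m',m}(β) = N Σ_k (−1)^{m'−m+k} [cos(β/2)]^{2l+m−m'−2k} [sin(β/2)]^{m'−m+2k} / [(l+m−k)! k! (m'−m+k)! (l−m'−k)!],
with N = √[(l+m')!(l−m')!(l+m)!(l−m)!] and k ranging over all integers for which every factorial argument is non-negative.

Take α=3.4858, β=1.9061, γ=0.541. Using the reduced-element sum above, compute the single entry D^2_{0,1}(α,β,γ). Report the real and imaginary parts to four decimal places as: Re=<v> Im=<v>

Re=-0.3262 Im=0.1960

First d^2_{0,1}(β=1.9061), then the phase factors e^{-i(0)α} and e^{-i(1)γ}:
c=cos(1.9061/2)=0.579199, s=sin(1.9061/2)=0.815186; N=√[2·2·6·1]=4.898979
k: max(0,(1)−(0))=1 … min(2+(1),2−(0))=2
  k=1: (−1)^0·4.8990/(2)·0.5792^3·0.8152^1 = +0.387987
  k=2: (−1)^1·4.8990/(2)·0.5792^1·0.8152^3 = -0.768553
d^2_{0,1}(1.9061) = +0.387987 -0.768553 = -0.380566
Phases: e^{-i·(0)·3.4858}=+1.000000+0.000000i, e^{-i·(1)·0.541}=+0.857194-0.514993i ⇒ D=-0.326219+0.195989i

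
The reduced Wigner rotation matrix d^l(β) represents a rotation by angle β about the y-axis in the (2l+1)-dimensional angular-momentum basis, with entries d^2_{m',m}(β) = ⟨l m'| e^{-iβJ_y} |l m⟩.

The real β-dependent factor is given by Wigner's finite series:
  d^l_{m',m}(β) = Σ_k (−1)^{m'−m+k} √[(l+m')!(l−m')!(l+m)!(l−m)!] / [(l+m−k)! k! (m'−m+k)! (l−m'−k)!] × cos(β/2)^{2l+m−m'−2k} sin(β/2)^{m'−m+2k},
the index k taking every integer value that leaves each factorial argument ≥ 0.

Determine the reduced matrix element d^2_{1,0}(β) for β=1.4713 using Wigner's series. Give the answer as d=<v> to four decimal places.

d=-0.1211

d^2_{1,0}(β=1.4713) via Wigner's sum:
With c≡cos(β/2)=0.741395 and s≡sin(β/2)=0.671069, N=[6·1·2·2]^{1/2}=4.898979
The bounds max(0,m−m')=0 and min(l+m,l−m')=1 give 2 terms
  k=0: (−1)^1·4.8990/(2)·0.7414^3·0.6711^1 = -0.669871
  k=1: (−1)^2·4.8990/(2)·0.7414^1·0.6711^3 = +0.548816
d^2_{1,0}(1.4713) = -0.669871 +0.548816 = -0.121055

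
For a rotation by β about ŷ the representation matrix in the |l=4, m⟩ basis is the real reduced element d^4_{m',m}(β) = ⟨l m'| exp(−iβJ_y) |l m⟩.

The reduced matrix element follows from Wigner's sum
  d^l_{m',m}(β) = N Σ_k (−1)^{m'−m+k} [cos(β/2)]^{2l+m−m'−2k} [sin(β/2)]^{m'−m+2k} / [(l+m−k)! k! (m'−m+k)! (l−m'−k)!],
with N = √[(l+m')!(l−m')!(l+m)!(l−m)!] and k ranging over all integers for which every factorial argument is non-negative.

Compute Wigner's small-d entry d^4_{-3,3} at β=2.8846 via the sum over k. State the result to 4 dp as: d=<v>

d=-0.8265

d^4_{-3,3}(β=2.8846) via Wigner's sum:
With c≡cos(β/2)=0.128143 and s≡sin(β/2)=0.991756, N=[1·5040·5040·1]^{1/2}=5040.000000
k: max(0,(3)−(-3))=6 … min(4+(3),4−(-3))=7
  k=6: (−1)^0·5040.0000/(720)·0.1281^2·0.9918^6 = +0.109375
  k=7: (−1)^1·5040.0000/(5040)·0.1281^0·0.9918^8 = -0.935918
d^4_{-3,3}(2.8846) = +0.109375 -0.935918 = -0.826543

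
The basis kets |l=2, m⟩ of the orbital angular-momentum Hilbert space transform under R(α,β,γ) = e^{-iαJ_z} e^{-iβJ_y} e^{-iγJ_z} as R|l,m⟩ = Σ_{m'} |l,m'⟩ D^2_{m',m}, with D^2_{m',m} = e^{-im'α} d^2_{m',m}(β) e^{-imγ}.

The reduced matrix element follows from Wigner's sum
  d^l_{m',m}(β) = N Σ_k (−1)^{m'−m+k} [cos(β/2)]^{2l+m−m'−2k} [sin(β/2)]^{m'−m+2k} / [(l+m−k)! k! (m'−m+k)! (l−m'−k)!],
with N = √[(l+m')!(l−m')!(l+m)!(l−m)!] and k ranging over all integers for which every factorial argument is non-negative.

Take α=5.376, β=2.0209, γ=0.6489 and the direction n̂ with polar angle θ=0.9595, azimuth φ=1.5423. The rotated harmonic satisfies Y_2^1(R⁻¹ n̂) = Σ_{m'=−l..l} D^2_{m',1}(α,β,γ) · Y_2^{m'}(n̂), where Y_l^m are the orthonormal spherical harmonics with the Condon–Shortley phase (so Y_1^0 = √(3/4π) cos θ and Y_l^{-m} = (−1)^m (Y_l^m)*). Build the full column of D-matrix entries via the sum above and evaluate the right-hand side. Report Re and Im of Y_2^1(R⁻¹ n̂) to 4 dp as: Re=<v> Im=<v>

Need the full column D^2_{m',1} for m'=−2..2 at α=5.376, β=2.0209, γ=0.6489.
cos(β/2)=0.531480, sin(β/2)=0.847071
d^2_{-2,1}: single k=3 term ⇒ +0.646065;  D = -0.503043-0.405398i
d^2_{-1,1}: k∈[2..3] ⇒ +0.608043 -0.514849 = +0.093194;  D = +0.001371-0.093184i
d^2_{0,1}: k∈[1..2] ⇒ +0.311498 -0.791265 = -0.479767;  D = -0.382254+0.289928i
d^2_{1,1}: k∈[0..1] ⇒ +0.079790 -0.608043 = -0.528253;  D = -0.510731-0.134928i
d^2_{2,1}: single k=0 term ⇒ -0.254337;  D = -0.100290-0.233729i
Y_2^{m'}(θ=0.9595,φ=1.5423) and Σ D·Y over m':
  (-0.5030-0.4054i)·(-0.2586-0.0148i)  (+0.0014-0.0932i)·(+0.0103-0.3629i)  (-0.3823+0.2899i)·(-0.0037+0.0000i)  (-0.5107-0.1349i)·(-0.0103-0.3629i)  (-0.1003-0.2337i)·(-0.2586+0.0148i)
Y_2^1(R⁻¹ n̂) = +0.077429+0.355453i

Re=0.0774 Im=0.3555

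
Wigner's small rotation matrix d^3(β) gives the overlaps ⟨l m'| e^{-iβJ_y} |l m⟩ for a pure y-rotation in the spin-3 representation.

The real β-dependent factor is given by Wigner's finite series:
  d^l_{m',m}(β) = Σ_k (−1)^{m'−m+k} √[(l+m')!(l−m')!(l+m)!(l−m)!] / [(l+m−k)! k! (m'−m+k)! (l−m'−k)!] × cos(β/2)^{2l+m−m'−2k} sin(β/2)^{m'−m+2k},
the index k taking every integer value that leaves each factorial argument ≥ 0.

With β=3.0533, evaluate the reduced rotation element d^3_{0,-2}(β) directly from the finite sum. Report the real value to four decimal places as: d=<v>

d=-0.0106

d^3_{0,-2}(β=3.0533) via Wigner's sum:
With c≡cos(β/2)=0.044132 and s≡sin(β/2)=0.999026, N=[6·6·1·120]^{1/2}=65.726707
k∈{0,1} keeps every argument non-negative
  k=0: (−1)^2·65.7267/(12)·0.0441^4·0.9990^2 = +0.000021
  k=1: (−1)^3·65.7267/(12)·0.0441^2·0.9990^4 = -0.010626
d^3_{0,-2}(3.0533) = +0.000021 -0.010626 = -0.010605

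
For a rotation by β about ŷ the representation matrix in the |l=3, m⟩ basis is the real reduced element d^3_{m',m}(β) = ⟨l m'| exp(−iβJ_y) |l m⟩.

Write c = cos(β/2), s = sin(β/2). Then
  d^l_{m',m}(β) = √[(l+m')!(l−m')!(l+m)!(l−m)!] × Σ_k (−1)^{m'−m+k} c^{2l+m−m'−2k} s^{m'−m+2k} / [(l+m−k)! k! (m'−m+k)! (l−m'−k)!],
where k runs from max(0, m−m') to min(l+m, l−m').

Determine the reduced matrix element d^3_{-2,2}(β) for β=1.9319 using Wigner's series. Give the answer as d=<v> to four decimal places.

d=0.4304

d^3_{-2,2}(β=1.9319) via Wigner's sum:
c=cos(1.9319/2)=0.568636, s=sin(1.9319/2)=0.822589; N=√[1·120·120·1]=120.000000
k: max(0,(2)−(-2))=4 … min(3+(2),3−(-2))=5
  k=4: (−1)^0·120.0000/(24)·0.5686^2·0.8226^4 = +0.740237
  k=5: (−1)^1·120.0000/(120)·0.5686^0·0.8226^6 = -0.309813
d^3_{-2,2}(1.9319) = +0.740237 -0.309813 = +0.430425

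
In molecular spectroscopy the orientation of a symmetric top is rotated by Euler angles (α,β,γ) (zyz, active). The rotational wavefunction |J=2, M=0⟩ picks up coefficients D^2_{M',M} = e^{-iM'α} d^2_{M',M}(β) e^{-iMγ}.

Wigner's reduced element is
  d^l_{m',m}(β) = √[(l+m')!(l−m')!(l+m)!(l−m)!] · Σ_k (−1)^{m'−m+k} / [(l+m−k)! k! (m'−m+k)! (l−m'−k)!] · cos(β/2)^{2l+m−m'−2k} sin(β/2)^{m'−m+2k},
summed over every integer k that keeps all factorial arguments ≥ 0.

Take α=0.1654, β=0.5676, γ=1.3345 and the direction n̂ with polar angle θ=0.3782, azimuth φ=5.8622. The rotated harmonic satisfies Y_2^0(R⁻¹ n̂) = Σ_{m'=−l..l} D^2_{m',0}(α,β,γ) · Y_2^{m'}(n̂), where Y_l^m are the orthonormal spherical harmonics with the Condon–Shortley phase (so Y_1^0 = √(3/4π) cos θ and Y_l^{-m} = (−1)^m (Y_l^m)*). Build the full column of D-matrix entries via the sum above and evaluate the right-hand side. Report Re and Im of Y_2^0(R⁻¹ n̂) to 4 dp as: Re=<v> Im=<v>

Need the full column D^2_{m',0} for m'=−2..2 at α=0.1654, β=0.5676, γ=1.3345.
cos(β/2)=0.959998, sin(β/2)=0.280006
d^2_{-2,0}: single k=2 term ⇒ +0.176991;  D = +0.167395+0.057487i
d^2_{-1,0}: k∈[1..2] ⇒ +0.606812 -0.051623 = +0.555188;  D = +0.547611+0.091410i
d^2_{0,0}: k∈[0..2] ⇒ +0.849341 -0.289024 +0.006147 = +0.566463;  D = +0.566463+0.000000i
d^2_{1,0}: k∈[0..1] ⇒ -0.606812 +0.051623 = -0.555188;  D = -0.547611+0.091410i
d^2_{2,0}: single k=0 term ⇒ +0.176991;  D = +0.167395-0.057487i
Y_2^{m'}(θ=0.3782,φ=5.8622) and Σ D·Y over m':
  (+0.1674+0.0575i)·(+0.0351+0.0393i)  (+0.5476+0.0914i)·(+0.2420+0.1083i)  (+0.5665+0.0000i)·(+0.5018+0.0000i)  (-0.5476+0.0914i)·(-0.2420+0.1083i)  (+0.1674-0.0575i)·(+0.0351-0.0393i)
Y_2^0(R⁻¹ n̂) = +0.536654+0.000000i

Re=0.5367 Im=0.0000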